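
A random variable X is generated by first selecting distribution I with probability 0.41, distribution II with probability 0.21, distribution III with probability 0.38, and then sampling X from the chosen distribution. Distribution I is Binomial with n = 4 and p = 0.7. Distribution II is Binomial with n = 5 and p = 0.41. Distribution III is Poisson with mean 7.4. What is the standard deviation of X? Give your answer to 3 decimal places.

Per component, I: μ=2.8, E[X²]=8.68; II: μ=2.05, E[X²]=5.412; III: μ=7.4, E[X²]=62.16.
E[X] = 0.41·2.8 + 0.21·2.05 + 0.38·7.4 = 4.3905.
E[X²] = 0.41·8.68 + 0.21·5.412 + 0.38·62.16 = 28.3161.
Var(X) = E[X²] − (E[X])² = 28.3161 − 19.2765 = 9.03963.
SD(X) = √9.03963 = 3.0066.

3.007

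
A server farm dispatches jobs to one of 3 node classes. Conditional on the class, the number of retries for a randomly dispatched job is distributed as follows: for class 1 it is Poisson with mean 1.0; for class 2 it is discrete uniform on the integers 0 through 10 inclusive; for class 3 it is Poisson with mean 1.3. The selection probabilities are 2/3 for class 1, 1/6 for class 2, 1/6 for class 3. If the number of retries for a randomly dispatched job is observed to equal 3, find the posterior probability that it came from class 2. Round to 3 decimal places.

Likelihoods P(X=3 | ·): 1: 0.0613132; 2: 0.0909091; 3: 0.0997921.
Posterior ∝ prior × likelihood. Numerator for 2: 0.166667·0.0909091 = 0.0151515.
Normalizing constant: 0.666667·0.0613132 + 0.166667·0.0909091 + 0.166667·0.0997921 = 0.072659.
P(2 | observation) = 0.0151515 / 0.072659 = 0.208529.

0.209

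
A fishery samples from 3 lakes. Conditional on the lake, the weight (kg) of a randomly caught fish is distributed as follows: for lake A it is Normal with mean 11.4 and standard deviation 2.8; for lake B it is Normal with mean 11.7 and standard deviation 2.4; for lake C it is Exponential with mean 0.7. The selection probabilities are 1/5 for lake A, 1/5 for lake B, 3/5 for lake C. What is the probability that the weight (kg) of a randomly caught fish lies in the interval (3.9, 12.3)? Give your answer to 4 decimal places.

Conditional on each lake, P(3.9 < X < 12.3): A: 0.62236; B: 0.598129; C: 0.00380502.
By total probability, P(3.9 < X < 12.3) = 0.2·0.62236 + 0.2·0.598129 + 0.6·0.00380502 = 0.246381.

0.2464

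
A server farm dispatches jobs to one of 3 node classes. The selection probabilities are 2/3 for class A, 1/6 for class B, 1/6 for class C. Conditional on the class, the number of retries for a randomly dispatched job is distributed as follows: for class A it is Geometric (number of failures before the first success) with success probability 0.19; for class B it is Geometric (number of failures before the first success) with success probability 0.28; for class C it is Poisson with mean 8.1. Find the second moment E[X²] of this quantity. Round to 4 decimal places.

For each component E[X²] = Var + (mean)², giving A: 40.6122; B: 15.7959; C: 73.71.
Overall E[X²] = 0.666667·40.6122 + 0.166667·15.7959 + 0.166667·73.71 = 41.9924.

41.9924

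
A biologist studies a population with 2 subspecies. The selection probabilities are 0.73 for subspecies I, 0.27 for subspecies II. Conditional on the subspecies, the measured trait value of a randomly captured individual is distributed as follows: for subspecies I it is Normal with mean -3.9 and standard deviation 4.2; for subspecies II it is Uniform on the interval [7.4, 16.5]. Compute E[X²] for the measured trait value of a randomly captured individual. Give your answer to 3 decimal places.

For each component E[X²] = Var + (mean)², giving I: 32.85; II: 149.703.
Overall E[X²] = 0.73·32.85 + 0.27·149.703 = 64.4004.

64.400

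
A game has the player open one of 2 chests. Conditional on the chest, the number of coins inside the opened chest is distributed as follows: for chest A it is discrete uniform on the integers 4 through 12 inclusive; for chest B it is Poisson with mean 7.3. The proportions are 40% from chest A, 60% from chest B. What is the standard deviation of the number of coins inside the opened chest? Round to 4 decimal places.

Per component, A: μ=8, E[X²]=70.6667; B: μ=7.3, E[X²]=60.59.
E[X] = 0.4·8 + 0.6·7.3 = 7.58.
E[X²] = 0.4·70.6667 + 0.6·60.59 = 64.6207.
Var(X) = E[X²] − (E[X])² = 64.6207 − 57.4564 = 7.16427.
SD(X) = √7.16427 = 2.67661.

2.6766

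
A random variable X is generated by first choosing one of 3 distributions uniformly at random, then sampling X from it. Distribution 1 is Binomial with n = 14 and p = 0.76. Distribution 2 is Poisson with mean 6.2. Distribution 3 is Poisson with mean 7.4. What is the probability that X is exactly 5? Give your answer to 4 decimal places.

Conditional on each component, P(X = 5): 1: 0.00134101; 2: 0.154936; 3: 0.113031.
By total probability, P(X = 5) = 0.333333·0.00134101 + 0.333333·0.154936 + 0.333333·0.113031 = 0.0897693.

0.0898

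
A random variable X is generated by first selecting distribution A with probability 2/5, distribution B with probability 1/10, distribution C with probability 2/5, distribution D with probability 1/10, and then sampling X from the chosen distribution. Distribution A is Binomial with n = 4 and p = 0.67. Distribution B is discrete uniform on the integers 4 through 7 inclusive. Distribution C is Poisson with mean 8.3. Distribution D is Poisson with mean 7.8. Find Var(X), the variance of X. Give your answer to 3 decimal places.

Per component, A: μ=2.68, E[X²]=8.0668; B: μ=5.5, E[X²]=31.5; C: μ=8.3, E[X²]=77.19; D: μ=7.8, E[X²]=68.64.
E[X] = 0.4·2.68 + 0.1·5.5 + 0.4·8.3 + 0.1·7.8 = 5.722.
E[X²] = 0.4·8.0668 + 0.1·31.5 + 0.4·77.19 + 0.1·68.64 = 44.1167.
Var(X) = E[X²] − (E[X])² = 44.1167 − 32.7413 = 11.3754.

11.375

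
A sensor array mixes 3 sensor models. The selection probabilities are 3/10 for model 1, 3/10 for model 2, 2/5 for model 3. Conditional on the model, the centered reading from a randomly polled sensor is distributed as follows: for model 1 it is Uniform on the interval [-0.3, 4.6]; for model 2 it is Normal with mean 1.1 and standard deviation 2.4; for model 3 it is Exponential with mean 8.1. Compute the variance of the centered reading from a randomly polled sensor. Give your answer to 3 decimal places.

Per component, 1: μ=2.15, E[X²]=6.62333; 2: μ=1.1, E[X²]=6.97; 3: μ=8.1, E[X²]=131.22.
E[X] = 0.3·2.15 + 0.3·1.1 + 0.4·8.1 = 4.215.
E[X²] = 0.3·6.62333 + 0.3·6.97 + 0.4·131.22 = 56.566.
Var(X) = E[X²] − (E[X])² = 56.566 − 17.7662 = 38.7998.

38.800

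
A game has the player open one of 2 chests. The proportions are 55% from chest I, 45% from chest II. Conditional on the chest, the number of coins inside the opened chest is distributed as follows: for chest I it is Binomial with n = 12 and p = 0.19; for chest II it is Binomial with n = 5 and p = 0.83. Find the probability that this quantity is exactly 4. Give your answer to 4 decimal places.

0.2473

Conditional on each chest, P(X = 4): I: 0.119536; II: 0.403396.
By total probability, P(X = 4) = 0.55·0.119536 + 0.45·0.403396 = 0.247273.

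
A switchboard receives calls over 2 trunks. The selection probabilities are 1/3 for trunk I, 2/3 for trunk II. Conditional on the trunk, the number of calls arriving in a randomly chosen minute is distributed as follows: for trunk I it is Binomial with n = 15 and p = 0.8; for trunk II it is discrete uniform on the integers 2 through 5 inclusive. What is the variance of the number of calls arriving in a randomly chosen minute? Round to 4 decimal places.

17.6889

Per component, I: μ=12, E[X²]=146.4; II: μ=3.5, E[X²]=13.5.
E[X] = 0.333333·12 + 0.666667·3.5 = 6.33333.
E[X²] = 0.333333·146.4 + 0.666667·13.5 = 57.8.
Var(X) = E[X²] − (E[X])² = 57.8 − 40.1111 = 17.6889.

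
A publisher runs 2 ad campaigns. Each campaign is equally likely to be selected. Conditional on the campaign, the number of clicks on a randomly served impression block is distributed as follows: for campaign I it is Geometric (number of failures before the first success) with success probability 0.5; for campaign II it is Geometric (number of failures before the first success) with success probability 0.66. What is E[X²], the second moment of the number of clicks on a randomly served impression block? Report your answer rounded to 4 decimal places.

2.0230

For each component E[X²] = Var + (mean)², giving I: 3; II: 1.04591.
Overall E[X²] = 0.5·3 + 0.5·1.04591 = 2.02296.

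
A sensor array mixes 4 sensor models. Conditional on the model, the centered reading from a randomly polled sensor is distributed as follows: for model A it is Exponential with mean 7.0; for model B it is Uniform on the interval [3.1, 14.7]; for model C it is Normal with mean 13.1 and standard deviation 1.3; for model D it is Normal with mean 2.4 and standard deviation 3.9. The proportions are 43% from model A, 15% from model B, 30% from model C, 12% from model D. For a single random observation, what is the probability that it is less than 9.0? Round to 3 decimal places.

Conditional on each model, P(X < 9.0): A: 0.723547; B: 0.508621; C: 0.00080567; D: 0.954706.
By total probability, P(X < 9.0) = 0.43·0.723547 + 0.15·0.508621 + 0.3·0.00080567 + 0.12·0.954706 = 0.502225.

0.502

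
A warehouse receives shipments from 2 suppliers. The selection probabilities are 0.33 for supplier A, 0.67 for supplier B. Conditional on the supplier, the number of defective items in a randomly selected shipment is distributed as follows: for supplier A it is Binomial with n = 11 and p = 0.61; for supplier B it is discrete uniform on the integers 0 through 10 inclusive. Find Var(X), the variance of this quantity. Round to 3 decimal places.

8.210

Per component, A: μ=6.71, E[X²]=47.641; B: μ=5, E[X²]=35.
E[X] = 0.33·6.71 + 0.67·5 = 5.5643.
E[X²] = 0.33·47.641 + 0.67·35 = 39.1715.
Var(X) = E[X²] − (E[X])² = 39.1715 − 30.9614 = 8.2101.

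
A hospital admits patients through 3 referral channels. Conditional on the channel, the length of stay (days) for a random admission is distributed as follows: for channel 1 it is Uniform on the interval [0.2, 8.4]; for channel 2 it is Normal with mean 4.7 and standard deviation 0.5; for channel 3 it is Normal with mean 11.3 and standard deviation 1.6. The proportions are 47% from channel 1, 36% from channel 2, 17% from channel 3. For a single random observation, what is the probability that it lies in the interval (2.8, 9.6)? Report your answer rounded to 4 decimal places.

0.7054

Conditional on each channel, P(2.8 < X < 9.6): 1: 0.682927; 2: 0.999928; 3: 0.144004.
By total probability, P(2.8 < X < 9.6) = 0.47·0.682927 + 0.36·0.999928 + 0.17·0.144004 = 0.70543.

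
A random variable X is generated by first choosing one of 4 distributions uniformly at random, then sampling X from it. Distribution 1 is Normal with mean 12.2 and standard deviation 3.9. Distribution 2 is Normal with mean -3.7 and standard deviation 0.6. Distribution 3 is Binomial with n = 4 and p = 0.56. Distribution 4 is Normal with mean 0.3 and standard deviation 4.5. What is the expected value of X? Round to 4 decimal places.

2.7600

Component means — 1: 12.2; 2: -3.7; 3: 2.24; 4: 0.3.
E[X] = 0.25·12.2 + 0.25·-3.7 + 0.25·2.24 + 0.25·0.3 = 2.76.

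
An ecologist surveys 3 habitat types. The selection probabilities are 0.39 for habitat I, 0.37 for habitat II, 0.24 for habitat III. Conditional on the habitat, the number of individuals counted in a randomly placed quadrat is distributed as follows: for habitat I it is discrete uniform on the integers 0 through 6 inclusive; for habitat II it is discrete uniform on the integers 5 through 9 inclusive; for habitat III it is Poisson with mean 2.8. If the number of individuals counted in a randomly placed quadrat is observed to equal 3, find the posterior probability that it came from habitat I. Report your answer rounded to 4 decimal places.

0.5106

Likelihoods P(X=3 | ·): I: 0.142857; II: 0; III: 0.222484.
Posterior ∝ prior × likelihood. Numerator for I: 0.39·0.142857 = 0.0557143.
Normalizing constant: 0.39·0.142857 + 0.37·0 + 0.24·0.222484 = 0.10911.
P(I | observation) = 0.0557143 / 0.10911 = 0.510623.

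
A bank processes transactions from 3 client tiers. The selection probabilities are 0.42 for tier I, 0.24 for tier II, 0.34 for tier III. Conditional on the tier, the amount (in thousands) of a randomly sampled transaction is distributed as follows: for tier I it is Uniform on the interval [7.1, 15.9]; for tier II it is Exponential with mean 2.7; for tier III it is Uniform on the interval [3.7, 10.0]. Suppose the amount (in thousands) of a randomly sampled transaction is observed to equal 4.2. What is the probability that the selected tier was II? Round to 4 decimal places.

Likelihoods f(4.2 | ·): I: 0; II: 0.0781748; III: 0.15873.
Posterior ∝ prior × likelihood. Numerator for II: 0.24·0.0781748 = 0.018762.
Normalizing constant: 0.42·0 + 0.24·0.0781748 + 0.34·0.15873 = 0.0727302.
P(II | observation) = 0.018762 / 0.0727302 = 0.257967.

0.2580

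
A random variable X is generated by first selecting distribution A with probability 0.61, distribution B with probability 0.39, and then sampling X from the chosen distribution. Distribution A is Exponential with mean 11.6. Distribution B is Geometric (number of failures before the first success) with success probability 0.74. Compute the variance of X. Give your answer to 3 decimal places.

Per component, A: μ=11.6, E[X²]=269.12; B: μ=0.351351, E[X²]=0.598247.
E[X] = 0.61·11.6 + 0.39·0.351351 = 7.21303.
E[X²] = 0.61·269.12 + 0.39·0.598247 = 164.397.
Var(X) = E[X²] − (E[X])² = 164.397 − 52.0278 = 112.369.

112.369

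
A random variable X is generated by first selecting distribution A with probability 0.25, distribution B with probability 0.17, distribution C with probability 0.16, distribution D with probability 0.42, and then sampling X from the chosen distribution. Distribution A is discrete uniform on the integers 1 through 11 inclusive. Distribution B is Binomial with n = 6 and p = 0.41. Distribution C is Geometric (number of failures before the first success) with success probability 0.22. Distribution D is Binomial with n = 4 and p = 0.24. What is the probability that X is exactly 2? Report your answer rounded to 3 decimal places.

0.180

Conditional on each component, P(X = 2): A: 0.0909091; B: 0.305539; C: 0.133848; D: 0.199619.
By total probability, P(X = 2) = 0.25·0.0909091 + 0.17·0.305539 + 0.16·0.133848 + 0.42·0.199619 = 0.179924.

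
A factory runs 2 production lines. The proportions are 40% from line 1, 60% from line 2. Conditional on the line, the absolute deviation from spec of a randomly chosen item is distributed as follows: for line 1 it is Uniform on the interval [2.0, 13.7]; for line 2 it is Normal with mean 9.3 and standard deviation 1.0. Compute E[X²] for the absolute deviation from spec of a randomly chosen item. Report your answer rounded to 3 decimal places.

81.706

For each component E[X²] = Var + (mean)², giving 1: 73.03; 2: 87.49.
Overall E[X²] = 0.4·73.03 + 0.6·87.49 = 81.706.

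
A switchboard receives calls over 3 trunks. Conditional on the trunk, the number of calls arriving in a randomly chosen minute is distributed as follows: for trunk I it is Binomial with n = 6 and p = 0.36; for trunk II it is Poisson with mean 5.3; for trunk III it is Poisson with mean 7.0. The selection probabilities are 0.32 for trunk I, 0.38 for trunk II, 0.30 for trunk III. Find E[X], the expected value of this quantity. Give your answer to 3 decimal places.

4.805

Component means — I: 2.16; II: 5.3; III: 7.
E[X] = 0.32·2.16 + 0.38·5.3 + 0.3·7 = 4.8052.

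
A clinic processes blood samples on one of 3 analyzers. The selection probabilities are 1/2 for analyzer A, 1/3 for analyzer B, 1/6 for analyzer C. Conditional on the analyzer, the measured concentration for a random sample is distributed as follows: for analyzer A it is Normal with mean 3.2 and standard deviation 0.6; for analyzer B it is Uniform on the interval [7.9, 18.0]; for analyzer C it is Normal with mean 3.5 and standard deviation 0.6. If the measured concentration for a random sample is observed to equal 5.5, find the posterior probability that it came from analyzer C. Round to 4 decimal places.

Likelihoods f(5.5 | ·): A: 0.000428451; B: 0; C: 0.00257046.
Posterior ∝ prior × likelihood. Numerator for C: 0.166667·0.00257046 = 0.000428411.
Normalizing constant: 0.5·0.000428451 + 0.333333·0 + 0.166667·0.00257046 = 0.000642636.
P(C | observation) = 0.000428411 / 0.000642636 = 0.666646.

0.6666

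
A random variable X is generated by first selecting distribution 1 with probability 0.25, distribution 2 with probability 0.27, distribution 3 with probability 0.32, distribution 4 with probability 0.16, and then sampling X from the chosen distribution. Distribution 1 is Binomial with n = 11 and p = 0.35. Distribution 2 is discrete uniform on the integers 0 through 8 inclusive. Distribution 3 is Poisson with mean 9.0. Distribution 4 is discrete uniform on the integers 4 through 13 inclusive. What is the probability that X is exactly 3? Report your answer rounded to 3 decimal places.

0.091

Conditional on each component, P(X = 3): 1: 0.225421; 2: 0.111111; 3: 0.0149943; 4: 0.
By total probability, P(X = 3) = 0.25·0.225421 + 0.27·0.111111 + 0.32·0.0149943 + 0.16·0 = 0.0911535.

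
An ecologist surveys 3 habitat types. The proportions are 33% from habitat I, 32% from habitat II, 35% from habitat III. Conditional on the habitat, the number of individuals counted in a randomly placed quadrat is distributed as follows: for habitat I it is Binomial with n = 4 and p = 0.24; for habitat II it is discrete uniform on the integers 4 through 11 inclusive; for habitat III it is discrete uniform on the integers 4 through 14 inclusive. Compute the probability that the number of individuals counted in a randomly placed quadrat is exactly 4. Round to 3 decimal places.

Conditional on each habitat, P(X = 4): I: 0.00331776; II: 0.125; III: 0.0909091.
By total probability, P(X = 4) = 0.33·0.00331776 + 0.32·0.125 + 0.35·0.0909091 = 0.072913.

0.073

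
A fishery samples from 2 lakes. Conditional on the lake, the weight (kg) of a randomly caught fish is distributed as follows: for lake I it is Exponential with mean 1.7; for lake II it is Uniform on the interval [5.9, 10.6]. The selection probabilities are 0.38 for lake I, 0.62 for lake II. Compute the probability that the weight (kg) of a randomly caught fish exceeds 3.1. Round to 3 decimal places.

Conditional on each lake, P(X > 3.1): I: 0.161455; II: 1.
By total probability, P(X > 3.1) = 0.38·0.161455 + 0.62·1 = 0.681353.

0.681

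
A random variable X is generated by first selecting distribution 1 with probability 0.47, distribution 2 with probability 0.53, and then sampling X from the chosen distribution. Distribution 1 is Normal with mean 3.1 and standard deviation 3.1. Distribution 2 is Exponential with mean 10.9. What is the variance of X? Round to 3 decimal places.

82.641

Per component, 1: μ=3.1, E[X²]=19.22; 2: μ=10.9, E[X²]=237.62.
E[X] = 0.47·3.1 + 0.53·10.9 = 7.234.
E[X²] = 0.47·19.22 + 0.53·237.62 = 134.972.
Var(X) = E[X²] − (E[X])² = 134.972 − 52.3308 = 82.6412.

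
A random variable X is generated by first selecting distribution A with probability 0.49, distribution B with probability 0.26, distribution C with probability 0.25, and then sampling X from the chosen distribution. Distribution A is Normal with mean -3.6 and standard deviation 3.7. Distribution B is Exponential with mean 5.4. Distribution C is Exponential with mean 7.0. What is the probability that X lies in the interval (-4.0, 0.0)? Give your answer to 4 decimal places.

0.1851

Conditional on each component, P(-4.0 < X < 0.0): A: 0.377762; B: 0; C: 0.
By total probability, P(-4.0 < X < 0.0) = 0.49·0.377762 + 0.26·0 + 0.25·0 = 0.185103.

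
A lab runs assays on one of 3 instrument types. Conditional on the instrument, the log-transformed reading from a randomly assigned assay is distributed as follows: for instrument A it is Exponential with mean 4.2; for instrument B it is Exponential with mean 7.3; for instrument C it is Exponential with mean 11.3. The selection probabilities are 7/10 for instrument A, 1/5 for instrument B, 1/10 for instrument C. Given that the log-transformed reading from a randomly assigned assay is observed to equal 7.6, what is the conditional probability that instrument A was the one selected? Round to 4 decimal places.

0.6579

Likelihoods f(7.6 | ·): A: 0.0389838; B: 0.0483654; C: 0.0451679.
Posterior ∝ prior × likelihood. Numerator for A: 0.7·0.0389838 = 0.0272887.
Normalizing constant: 0.7·0.0389838 + 0.2·0.0483654 + 0.1·0.0451679 = 0.0414786.
P(A | observation) = 0.0272887 / 0.0414786 = 0.657899.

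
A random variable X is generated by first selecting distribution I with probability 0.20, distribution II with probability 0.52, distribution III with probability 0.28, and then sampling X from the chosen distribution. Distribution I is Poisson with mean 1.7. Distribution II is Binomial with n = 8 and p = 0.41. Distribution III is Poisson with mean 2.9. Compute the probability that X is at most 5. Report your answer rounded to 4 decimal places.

Conditional on each component, P(X ≤ 5): I: 0.992001; II: 0.943711; III: 0.925826.
By total probability, P(X ≤ 5) = 0.2·0.992001 + 0.52·0.943711 + 0.28·0.925826 = 0.948361.

0.9484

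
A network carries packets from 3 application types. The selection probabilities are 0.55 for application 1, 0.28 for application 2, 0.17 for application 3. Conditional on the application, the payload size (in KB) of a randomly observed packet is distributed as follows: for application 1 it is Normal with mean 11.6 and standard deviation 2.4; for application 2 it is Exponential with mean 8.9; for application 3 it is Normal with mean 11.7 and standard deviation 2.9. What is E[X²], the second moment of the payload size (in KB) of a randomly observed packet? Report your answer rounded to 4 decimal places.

For each component E[X²] = Var + (mean)², giving 1: 140.32; 2: 158.42; 3: 145.3.
Overall E[X²] = 0.55·140.32 + 0.28·158.42 + 0.17·145.3 = 146.235.

146.2346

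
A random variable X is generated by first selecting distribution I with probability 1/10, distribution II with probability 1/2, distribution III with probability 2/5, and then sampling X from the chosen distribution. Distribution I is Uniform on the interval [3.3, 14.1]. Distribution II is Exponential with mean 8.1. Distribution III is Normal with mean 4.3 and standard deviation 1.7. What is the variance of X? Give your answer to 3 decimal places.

Per component, I: μ=8.7, E[X²]=85.41; II: μ=8.1, E[X²]=131.22; III: μ=4.3, E[X²]=21.38.
E[X] = 0.1·8.7 + 0.5·8.1 + 0.4·4.3 = 6.64.
E[X²] = 0.1·85.41 + 0.5·131.22 + 0.4·21.38 = 82.703.
Var(X) = E[X²] − (E[X])² = 82.703 − 44.0896 = 38.6134.

38.613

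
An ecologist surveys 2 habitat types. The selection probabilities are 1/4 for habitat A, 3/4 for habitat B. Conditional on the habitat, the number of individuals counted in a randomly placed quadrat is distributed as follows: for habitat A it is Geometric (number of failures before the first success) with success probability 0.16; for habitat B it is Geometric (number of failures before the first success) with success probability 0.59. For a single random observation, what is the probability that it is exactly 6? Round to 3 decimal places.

0.016

Conditional on each habitat, P(X = 6): A: 0.0562077; B: 0.00280256.
By total probability, P(X = 6) = 0.25·0.0562077 + 0.75·0.00280256 = 0.0161538.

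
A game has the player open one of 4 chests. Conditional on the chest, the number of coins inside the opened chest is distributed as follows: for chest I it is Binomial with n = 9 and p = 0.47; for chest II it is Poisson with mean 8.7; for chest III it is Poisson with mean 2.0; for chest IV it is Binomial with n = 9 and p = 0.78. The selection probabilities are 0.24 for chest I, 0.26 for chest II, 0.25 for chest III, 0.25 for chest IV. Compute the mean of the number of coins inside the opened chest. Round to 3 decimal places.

5.532

Component means — I: 4.23; II: 8.7; III: 2; IV: 7.02.
E[X] = 0.24·4.23 + 0.26·8.7 + 0.25·2 + 0.25·7.02 = 5.5322.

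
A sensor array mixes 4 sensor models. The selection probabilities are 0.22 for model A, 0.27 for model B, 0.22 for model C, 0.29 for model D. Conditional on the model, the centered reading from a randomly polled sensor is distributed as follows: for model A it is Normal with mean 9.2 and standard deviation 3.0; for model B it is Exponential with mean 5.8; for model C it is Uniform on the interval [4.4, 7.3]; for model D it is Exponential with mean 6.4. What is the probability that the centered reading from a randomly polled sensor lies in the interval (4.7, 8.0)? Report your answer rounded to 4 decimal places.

0.3665

Conditional on each model, P(4.7 < X < 8.0): A: 0.277771; B: 0.192953; C: 0.896552; D: 0.1933.
By total probability, P(4.7 < X < 8.0) = 0.22·0.277771 + 0.27·0.192953 + 0.22·0.896552 + 0.29·0.1933 = 0.366505.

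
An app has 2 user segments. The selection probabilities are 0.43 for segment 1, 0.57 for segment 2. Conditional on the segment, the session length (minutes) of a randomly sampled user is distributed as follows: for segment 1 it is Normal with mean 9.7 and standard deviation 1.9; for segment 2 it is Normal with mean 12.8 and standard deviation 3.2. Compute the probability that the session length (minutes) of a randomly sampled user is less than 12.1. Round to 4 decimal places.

0.6212

Conditional on each segment, P(X < 12.1): 1: 0.896734; 2: 0.413422.
By total probability, P(X < 12.1) = 0.43·0.896734 + 0.57·0.413422 = 0.621246.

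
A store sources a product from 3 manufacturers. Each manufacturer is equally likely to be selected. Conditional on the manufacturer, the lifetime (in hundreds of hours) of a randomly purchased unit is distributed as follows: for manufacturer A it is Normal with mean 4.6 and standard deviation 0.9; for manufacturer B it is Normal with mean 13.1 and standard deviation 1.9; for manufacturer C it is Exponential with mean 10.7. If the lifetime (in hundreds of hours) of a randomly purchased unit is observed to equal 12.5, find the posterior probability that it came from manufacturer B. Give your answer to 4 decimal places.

Likelihoods f(12.5 | ·): A: 8.23392e-18; B: 0.199757; C: 0.0290578.
Posterior ∝ prior × likelihood. Numerator for B: 0.333333·0.199757 = 0.0665856.
Normalizing constant: 0.333333·8.23392e-18 + 0.333333·0.199757 + 0.333333·0.0290578 = 0.0762716.
P(B | observation) = 0.0665856 / 0.0762716 = 0.873007.

0.8730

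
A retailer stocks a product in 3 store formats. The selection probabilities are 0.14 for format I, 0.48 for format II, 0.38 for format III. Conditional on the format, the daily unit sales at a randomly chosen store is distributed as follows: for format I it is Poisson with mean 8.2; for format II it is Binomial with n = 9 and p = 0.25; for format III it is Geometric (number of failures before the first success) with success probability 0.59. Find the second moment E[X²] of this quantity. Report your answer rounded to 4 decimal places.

14.4327

For each component E[X²] = Var + (mean)², giving I: 75.44; II: 6.75; III: 1.66073.
Overall E[X²] = 0.14·75.44 + 0.48·6.75 + 0.38·1.66073 = 14.4327.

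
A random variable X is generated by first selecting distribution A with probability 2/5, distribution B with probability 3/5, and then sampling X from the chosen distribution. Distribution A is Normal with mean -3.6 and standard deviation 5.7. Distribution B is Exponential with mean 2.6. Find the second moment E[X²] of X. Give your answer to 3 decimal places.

For each component E[X²] = Var + (mean)², giving A: 45.45; B: 13.52.
Overall E[X²] = 0.4·45.45 + 0.6·13.52 = 26.292.

26.292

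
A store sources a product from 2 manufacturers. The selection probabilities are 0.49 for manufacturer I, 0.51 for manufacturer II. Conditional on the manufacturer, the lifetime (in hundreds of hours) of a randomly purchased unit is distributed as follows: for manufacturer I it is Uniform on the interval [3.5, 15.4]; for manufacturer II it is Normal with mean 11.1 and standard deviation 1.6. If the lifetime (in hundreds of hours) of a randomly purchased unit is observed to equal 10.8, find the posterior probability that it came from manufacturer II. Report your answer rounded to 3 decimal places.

Likelihoods f(10.8 | ·): I: 0.0840336; II: 0.244994.
Posterior ∝ prior × likelihood. Numerator for II: 0.51·0.244994 = 0.124947.
Normalizing constant: 0.49·0.0840336 + 0.51·0.244994 = 0.166124.
P(II | observation) = 0.124947 / 0.166124 = 0.752133.

0.752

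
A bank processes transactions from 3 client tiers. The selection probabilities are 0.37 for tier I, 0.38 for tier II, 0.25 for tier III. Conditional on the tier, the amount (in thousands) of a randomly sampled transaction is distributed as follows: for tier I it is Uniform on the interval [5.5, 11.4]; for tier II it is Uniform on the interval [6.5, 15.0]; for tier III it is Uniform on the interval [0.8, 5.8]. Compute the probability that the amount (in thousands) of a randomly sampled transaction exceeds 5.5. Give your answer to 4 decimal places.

Conditional on each tier, P(X > 5.5): I: 1; II: 1; III: 0.06.
By total probability, P(X > 5.5) = 0.37·1 + 0.38·1 + 0.25·0.06 = 0.765.

0.7650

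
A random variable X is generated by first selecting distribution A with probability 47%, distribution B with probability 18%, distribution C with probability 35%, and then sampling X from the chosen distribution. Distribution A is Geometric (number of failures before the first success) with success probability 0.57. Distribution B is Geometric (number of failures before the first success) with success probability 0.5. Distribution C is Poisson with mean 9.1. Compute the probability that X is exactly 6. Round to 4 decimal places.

Conditional on each component, P(X = 6): A: 0.00360318; B: 0.0078125; C: 0.0880716.
By total probability, P(X = 6) = 0.47·0.00360318 + 0.18·0.0078125 + 0.35·0.0880716 = 0.0339248.

0.0339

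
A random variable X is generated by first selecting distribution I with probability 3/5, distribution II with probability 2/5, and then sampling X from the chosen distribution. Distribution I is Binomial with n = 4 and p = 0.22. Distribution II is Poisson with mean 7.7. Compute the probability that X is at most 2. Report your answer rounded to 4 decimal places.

Conditional on each component, P(X ≤ 2): I: 0.964436; II: 0.0173637.
By total probability, P(X ≤ 2) = 0.6·0.964436 + 0.4·0.0173637 = 0.585607.

0.5856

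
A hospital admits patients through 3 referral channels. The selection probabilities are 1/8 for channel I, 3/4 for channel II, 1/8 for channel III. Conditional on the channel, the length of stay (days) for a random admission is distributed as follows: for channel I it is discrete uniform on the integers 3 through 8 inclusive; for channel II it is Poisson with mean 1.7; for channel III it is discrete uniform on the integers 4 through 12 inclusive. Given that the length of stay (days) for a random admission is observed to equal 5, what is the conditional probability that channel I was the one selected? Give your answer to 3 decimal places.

Likelihoods P(X=5 | ·): I: 0.166667; II: 0.0216154; III: 0.111111.
Posterior ∝ prior × likelihood. Numerator for I: 0.125·0.166667 = 0.0208333.
Normalizing constant: 0.125·0.166667 + 0.75·0.0216154 + 0.125·0.111111 = 0.0509338.
P(I | observation) = 0.0208333 / 0.0509338 = 0.409028.

0.409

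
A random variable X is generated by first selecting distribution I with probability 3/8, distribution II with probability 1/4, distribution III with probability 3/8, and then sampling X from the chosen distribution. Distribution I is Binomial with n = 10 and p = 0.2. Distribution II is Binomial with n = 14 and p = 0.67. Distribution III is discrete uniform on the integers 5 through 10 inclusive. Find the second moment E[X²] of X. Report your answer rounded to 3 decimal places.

47.057

For each component E[X²] = Var + (mean)², giving I: 5.6; II: 91.0798; III: 59.1667.
Overall E[X²] = 0.375·5.6 + 0.25·91.0798 + 0.375·59.1667 = 47.0575.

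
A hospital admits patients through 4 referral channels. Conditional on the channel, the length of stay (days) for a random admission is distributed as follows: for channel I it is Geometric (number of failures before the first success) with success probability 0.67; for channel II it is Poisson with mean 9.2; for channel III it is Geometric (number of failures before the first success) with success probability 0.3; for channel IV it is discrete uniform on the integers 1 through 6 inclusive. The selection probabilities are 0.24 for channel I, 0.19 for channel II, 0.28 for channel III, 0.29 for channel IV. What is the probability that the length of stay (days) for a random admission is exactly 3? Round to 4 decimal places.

0.0854

Conditional on each channel, P(X = 3): I: 0.0240778; II: 0.013113; III: 0.1029; IV: 0.166667.
By total probability, P(X = 3) = 0.24·0.0240778 + 0.19·0.013113 + 0.28·0.1029 + 0.29·0.166667 = 0.0854155.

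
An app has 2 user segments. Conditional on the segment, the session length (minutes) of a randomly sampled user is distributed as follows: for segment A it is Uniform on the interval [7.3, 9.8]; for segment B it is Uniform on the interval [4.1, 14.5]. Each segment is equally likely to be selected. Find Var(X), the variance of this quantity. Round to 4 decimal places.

Per component, A: μ=8.55, E[X²]=73.6233; B: μ=9.3, E[X²]=95.5033.
E[X] = 0.5·8.55 + 0.5·9.3 = 8.925.
E[X²] = 0.5·73.6233 + 0.5·95.5033 = 84.5633.
Var(X) = E[X²] − (E[X])² = 84.5633 − 79.6556 = 4.90771.

4.9077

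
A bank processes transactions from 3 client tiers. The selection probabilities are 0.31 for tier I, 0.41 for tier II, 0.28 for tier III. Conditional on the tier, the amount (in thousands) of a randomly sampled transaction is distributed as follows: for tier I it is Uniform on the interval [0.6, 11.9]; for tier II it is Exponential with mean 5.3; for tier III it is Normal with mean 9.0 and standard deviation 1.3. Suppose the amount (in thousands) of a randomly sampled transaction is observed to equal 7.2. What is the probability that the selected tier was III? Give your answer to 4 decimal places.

Likelihoods f(7.2 | ·): I: 0.0884956; II: 0.0484997; III: 0.117669.
Posterior ∝ prior × likelihood. Numerator for III: 0.28·0.117669 = 0.0329472.
Normalizing constant: 0.31·0.0884956 + 0.41·0.0484997 + 0.28·0.117669 = 0.0802657.
P(III | observation) = 0.0329472 / 0.0802657 = 0.410477.

0.4105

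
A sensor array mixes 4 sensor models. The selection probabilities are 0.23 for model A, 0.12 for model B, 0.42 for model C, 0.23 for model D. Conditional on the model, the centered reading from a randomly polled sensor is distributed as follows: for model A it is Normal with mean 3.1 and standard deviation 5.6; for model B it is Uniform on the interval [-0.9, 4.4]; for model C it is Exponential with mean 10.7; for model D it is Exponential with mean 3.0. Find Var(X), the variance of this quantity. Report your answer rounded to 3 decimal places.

Per component, A: μ=3.1, E[X²]=40.97; B: μ=1.75, E[X²]=5.40333; C: μ=10.7, E[X²]=228.98; D: μ=3, E[X²]=18.
E[X] = 0.23·3.1 + 0.12·1.75 + 0.42·10.7 + 0.23·3 = 6.107.
E[X²] = 0.23·40.97 + 0.12·5.40333 + 0.42·228.98 + 0.23·18 = 110.383.
Var(X) = E[X²] − (E[X])² = 110.383 − 37.2954 = 73.0877.

73.088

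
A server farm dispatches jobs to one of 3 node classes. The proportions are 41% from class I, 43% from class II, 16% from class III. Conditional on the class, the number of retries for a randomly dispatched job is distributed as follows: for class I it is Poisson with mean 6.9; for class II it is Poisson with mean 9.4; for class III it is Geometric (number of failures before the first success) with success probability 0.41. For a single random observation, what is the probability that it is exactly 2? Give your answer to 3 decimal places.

Conditional on each class, P(X = 2): I: 0.0239903; II: 0.00365475; III: 0.142721.
By total probability, P(X = 2) = 0.41·0.0239903 + 0.43·0.00365475 + 0.16·0.142721 = 0.0342429.

0.034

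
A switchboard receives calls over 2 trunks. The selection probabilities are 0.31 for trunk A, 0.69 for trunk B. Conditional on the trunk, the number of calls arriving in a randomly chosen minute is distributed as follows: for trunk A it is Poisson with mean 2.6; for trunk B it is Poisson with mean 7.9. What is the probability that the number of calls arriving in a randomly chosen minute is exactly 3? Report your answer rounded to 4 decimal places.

0.0885

Conditional on each trunk, P(X = 3): A: 0.217572; B: 0.0304652.
By total probability, P(X = 3) = 0.31·0.217572 + 0.69·0.0304652 = 0.0884683.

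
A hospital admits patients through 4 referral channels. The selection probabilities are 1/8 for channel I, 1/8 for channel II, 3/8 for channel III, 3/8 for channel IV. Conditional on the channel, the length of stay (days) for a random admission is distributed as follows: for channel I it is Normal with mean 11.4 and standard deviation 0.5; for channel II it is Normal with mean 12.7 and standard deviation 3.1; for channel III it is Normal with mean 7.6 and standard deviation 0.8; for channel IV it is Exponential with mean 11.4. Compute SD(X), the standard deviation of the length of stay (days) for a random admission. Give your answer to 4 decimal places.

7.3648

Per component, I: μ=11.4, E[X²]=130.21; II: μ=12.7, E[X²]=170.9; III: μ=7.6, E[X²]=58.4; IV: μ=11.4, E[X²]=259.92.
E[X] = 0.125·11.4 + 0.125·12.7 + 0.375·7.6 + 0.375·11.4 = 10.1375.
E[X²] = 0.125·130.21 + 0.125·170.9 + 0.375·58.4 + 0.375·259.92 = 157.009.
Var(X) = E[X²] − (E[X])² = 157.009 − 102.769 = 54.2398.
SD(X) = √54.2398 = 7.36477.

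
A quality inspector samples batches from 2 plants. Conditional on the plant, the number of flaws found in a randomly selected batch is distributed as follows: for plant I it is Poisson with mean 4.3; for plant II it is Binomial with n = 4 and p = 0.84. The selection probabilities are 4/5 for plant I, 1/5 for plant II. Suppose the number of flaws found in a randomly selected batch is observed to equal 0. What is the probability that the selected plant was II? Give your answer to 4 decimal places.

Likelihoods P(X=0 | ·): I: 0.0135686; II: 0.00065536.
Posterior ∝ prior × likelihood. Numerator for II: 0.2·0.00065536 = 0.000131072.
Normalizing constant: 0.8·0.0135686 + 0.2·0.00065536 = 0.0109859.
P(II | observation) = 0.000131072 / 0.0109859 = 0.0119309.

0.0119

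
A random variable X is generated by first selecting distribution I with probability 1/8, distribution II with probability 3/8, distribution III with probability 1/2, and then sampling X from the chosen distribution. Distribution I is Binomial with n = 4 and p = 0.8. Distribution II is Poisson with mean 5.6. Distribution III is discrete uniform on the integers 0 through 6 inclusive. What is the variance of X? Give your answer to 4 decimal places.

5.7200

Per component, I: μ=3.2, E[X²]=10.88; II: μ=5.6, E[X²]=36.96; III: μ=3, E[X²]=13.
E[X] = 0.125·3.2 + 0.375·5.6 + 0.5·3 = 4.
E[X²] = 0.125·10.88 + 0.375·36.96 + 0.5·13 = 21.72.
Var(X) = E[X²] − (E[X])² = 21.72 − 16 = 5.72.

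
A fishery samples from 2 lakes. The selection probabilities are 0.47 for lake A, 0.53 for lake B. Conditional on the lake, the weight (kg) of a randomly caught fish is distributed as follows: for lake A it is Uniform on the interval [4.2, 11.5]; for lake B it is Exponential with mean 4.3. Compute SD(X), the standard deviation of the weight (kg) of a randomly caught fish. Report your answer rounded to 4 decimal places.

3.8764

Per component, A: μ=7.85, E[X²]=66.0633; B: μ=4.3, E[X²]=36.98.
E[X] = 0.47·7.85 + 0.53·4.3 = 5.9685.
E[X²] = 0.47·66.0633 + 0.53·36.98 = 50.6492.
Var(X) = E[X²] − (E[X])² = 50.6492 − 35.623 = 15.0262.
SD(X) = √15.0262 = 3.87636.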